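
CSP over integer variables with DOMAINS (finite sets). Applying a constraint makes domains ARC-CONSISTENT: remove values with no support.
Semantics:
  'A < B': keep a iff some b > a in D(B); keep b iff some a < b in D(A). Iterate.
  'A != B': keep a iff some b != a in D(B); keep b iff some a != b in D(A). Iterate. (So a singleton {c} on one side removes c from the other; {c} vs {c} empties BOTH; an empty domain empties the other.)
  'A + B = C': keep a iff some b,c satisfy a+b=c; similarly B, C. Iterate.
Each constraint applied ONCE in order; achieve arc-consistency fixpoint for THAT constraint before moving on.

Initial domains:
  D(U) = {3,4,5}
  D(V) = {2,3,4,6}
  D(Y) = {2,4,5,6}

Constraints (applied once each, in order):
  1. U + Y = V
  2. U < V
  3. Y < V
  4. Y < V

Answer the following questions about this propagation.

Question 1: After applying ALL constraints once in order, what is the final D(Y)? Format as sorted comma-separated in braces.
Constraint 1 (U + Y = V) on D(U)={3,4,5} D(Y)={2,4,5,6} D(V)={2,3,4,6}: U {3,4,5}->{4}; Y {2,4,5,6}->{2}; V {2,3,4,6}->{6}
Constraint 2 (U < V) on D(U)={4} D(V)={6}: no change
Constraint 3 (Y < V) on D(Y)={2} D(V)={6}: no change
Constraint 4 (Y < V) on D(Y)={2} D(V)={6}: no change
So after all 4 constraints: D(Y) = {2}

Answer: {2}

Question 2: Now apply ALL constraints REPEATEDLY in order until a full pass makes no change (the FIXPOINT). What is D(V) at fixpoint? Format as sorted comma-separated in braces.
Answer: {6}

Derivation:
pass 0 (initial): D(V)={2,3,4,6}
pass 1: U {3,4,5}->{4}; V {2,3,4,6}->{6}; Y {2,4,5,6}->{2}
pass 2: no change
Fixpoint after 2 passes: D(V) = {6}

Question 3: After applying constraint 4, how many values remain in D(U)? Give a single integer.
Answer: 1

Derivation:
Constraint 1 (U + Y = V) on D(U)={3,4,5} D(Y)={2,4,5,6} D(V)={2,3,4,6}: U {3,4,5}->{4}; Y {2,4,5,6}->{2}; V {2,3,4,6}->{6}
Constraint 2 (U < V) on D(U)={4} D(V)={6}: no change
Constraint 3 (Y < V) on D(Y)={2} D(V)={6}: no change
Constraint 4 (Y < V) on D(Y)={2} D(V)={6}: no change
So after constraint 4: D(U)={4}, size = 1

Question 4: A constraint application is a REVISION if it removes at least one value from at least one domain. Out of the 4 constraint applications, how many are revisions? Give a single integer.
Answer: 1

Derivation:
Constraint 1 (U + Y = V) on D(U)={3,4,5} D(Y)={2,4,5,6} D(V)={2,3,4,6}: U {3,4,5}->{4}; Y {2,4,5,6}->{2}; V {2,3,4,6}->{6} => REVISION
Constraint 2 (U < V) on D(U)={4} D(V)={6}: no change => not a revision
Constraint 3 (Y < V) on D(Y)={2} D(V)={6}: no change => not a revision
Constraint 4 (Y < V) on D(Y)={2} D(V)={6}: no change => not a revision
Total revisions = 1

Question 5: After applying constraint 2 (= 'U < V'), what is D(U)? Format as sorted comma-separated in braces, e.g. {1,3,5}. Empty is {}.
Constraint 1 (U + Y = V) on D(U)={3,4,5} D(Y)={2,4,5,6} D(V)={2,3,4,6}: U {3,4,5}->{4}; Y {2,4,5,6}->{2}; V {2,3,4,6}->{6}
Constraint 2 (U < V) on D(U)={4} D(V)={6}: no change
So after constraint 2: D(U) = {4}

Answer: {4}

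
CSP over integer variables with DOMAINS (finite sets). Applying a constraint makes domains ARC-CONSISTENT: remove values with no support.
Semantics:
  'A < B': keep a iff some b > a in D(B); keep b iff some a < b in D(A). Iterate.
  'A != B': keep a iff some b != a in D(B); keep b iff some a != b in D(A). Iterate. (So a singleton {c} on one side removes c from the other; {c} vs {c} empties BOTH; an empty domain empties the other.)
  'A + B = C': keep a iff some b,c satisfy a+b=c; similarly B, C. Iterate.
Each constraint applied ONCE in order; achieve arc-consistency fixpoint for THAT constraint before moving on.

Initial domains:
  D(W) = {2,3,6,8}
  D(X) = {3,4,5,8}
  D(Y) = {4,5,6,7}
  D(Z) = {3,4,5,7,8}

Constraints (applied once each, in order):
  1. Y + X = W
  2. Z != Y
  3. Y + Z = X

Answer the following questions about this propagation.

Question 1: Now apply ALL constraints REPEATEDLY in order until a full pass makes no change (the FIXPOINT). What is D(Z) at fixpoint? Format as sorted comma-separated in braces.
Answer: {}

Derivation:
pass 0 (initial): D(Z)={3,4,5,7,8}
pass 1: W {2,3,6,8}->{8}; X {3,4,5,8}->{}; Y {4,5,6,7}->{}; Z {3,4,5,7,8}->{}
pass 2: W {8}->{}
pass 3: no change
Fixpoint after 3 passes: D(Z) = {}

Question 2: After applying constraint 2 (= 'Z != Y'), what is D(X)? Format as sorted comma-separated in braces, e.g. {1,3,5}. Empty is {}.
Constraint 1 (Y + X = W) on D(Y)={4,5,6,7} D(X)={3,4,5,8} D(W)={2,3,6,8}: Y {4,5,6,7}->{4,5}; X {3,4,5,8}->{3,4}; W {2,3,6,8}->{8}
Constraint 2 (Z != Y) on D(Z)={3,4,5,7,8} D(Y)={4,5}: no change
So after constraint 2: D(X) = {3,4}

Answer: {3,4}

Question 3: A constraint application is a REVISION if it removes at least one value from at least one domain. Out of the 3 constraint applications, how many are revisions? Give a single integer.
Answer: 2

Derivation:
Constraint 1 (Y + X = W) on D(Y)={4,5,6,7} D(X)={3,4,5,8} D(W)={2,3,6,8}: Y {4,5,6,7}->{4,5}; X {3,4,5,8}->{3,4}; W {2,3,6,8}->{8} => REVISION
Constraint 2 (Z != Y) on D(Z)={3,4,5,7,8} D(Y)={4,5}: no change => not a revision
Constraint 3 (Y + Z = X) on D(Y)={4,5} D(Z)={3,4,5,7,8} D(X)={3,4}: Y {4,5}->{}; Z {3,4,5,7,8}->{}; X {3,4}->{} => REVISION
Total revisions = 2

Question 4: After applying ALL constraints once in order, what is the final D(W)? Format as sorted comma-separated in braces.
Answer: {8}

Derivation:
Constraint 1 (Y + X = W) on D(Y)={4,5,6,7} D(X)={3,4,5,8} D(W)={2,3,6,8}: Y {4,5,6,7}->{4,5}; X {3,4,5,8}->{3,4}; W {2,3,6,8}->{8}
Constraint 2 (Z != Y) on D(Z)={3,4,5,7,8} D(Y)={4,5}: no change
Constraint 3 (Y + Z = X) on D(Y)={4,5} D(Z)={3,4,5,7,8} D(X)={3,4}: Y {4,5}->{}; Z {3,4,5,7,8}->{}; X {3,4}->{}
So after all 3 constraints: D(W) = {8}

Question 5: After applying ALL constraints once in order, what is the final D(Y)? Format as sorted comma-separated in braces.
Constraint 1 (Y + X = W) on D(Y)={4,5,6,7} D(X)={3,4,5,8} D(W)={2,3,6,8}: Y {4,5,6,7}->{4,5}; X {3,4,5,8}->{3,4}; W {2,3,6,8}->{8}
Constraint 2 (Z != Y) on D(Z)={3,4,5,7,8} D(Y)={4,5}: no change
Constraint 3 (Y + Z = X) on D(Y)={4,5} D(Z)={3,4,5,7,8} D(X)={3,4}: Y {4,5}->{}; Z {3,4,5,7,8}->{}; X {3,4}->{}
So after all 3 constraints: D(Y) = {}

Answer: {}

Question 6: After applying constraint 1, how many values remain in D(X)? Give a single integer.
Answer: 2

Derivation:
Constraint 1 (Y + X = W) on D(Y)={4,5,6,7} D(X)={3,4,5,8} D(W)={2,3,6,8}: Y {4,5,6,7}->{4,5}; X {3,4,5,8}->{3,4}; W {2,3,6,8}->{8}
So after constraint 1: D(X)={3,4}, size = 2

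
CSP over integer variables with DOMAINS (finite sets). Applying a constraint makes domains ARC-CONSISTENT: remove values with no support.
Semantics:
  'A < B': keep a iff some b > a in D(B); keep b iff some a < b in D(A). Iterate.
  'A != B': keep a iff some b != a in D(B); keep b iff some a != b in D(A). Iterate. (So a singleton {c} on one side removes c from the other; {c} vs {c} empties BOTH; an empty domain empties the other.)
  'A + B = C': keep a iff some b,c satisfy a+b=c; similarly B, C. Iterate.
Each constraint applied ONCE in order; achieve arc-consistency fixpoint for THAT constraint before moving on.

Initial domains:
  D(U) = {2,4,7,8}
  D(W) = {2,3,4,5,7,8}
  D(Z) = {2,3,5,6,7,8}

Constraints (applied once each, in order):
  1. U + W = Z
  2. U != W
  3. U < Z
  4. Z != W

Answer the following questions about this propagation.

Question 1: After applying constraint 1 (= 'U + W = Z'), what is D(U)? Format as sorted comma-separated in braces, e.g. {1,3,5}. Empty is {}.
Answer: {2,4}

Derivation:
Constraint 1 (U + W = Z) on D(U)={2,4,7,8} D(W)={2,3,4,5,7,8} D(Z)={2,3,5,6,7,8}: U {2,4,7,8}->{2,4}; W {2,3,4,5,7,8}->{2,3,4,5}; Z {2,3,5,6,7,8}->{5,6,7,8}
So after constraint 1: D(U) = {2,4}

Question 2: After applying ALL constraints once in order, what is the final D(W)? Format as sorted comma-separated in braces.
Answer: {2,3,4,5}

Derivation:
Constraint 1 (U + W = Z) on D(U)={2,4,7,8} D(W)={2,3,4,5,7,8} D(Z)={2,3,5,6,7,8}: U {2,4,7,8}->{2,4}; W {2,3,4,5,7,8}->{2,3,4,5}; Z {2,3,5,6,7,8}->{5,6,7,8}
Constraint 2 (U != W) on D(U)={2,4} D(W)={2,3,4,5}: no change
Constraint 3 (U < Z) on D(U)={2,4} D(Z)={5,6,7,8}: no change
Constraint 4 (Z != W) on D(Z)={5,6,7,8} D(W)={2,3,4,5}: no change
So after all 4 constraints: D(W) = {2,3,4,5}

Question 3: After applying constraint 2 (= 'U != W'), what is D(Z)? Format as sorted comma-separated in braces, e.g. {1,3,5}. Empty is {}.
Answer: {5,6,7,8}

Derivation:
Constraint 1 (U + W = Z) on D(U)={2,4,7,8} D(W)={2,3,4,5,7,8} D(Z)={2,3,5,6,7,8}: U {2,4,7,8}->{2,4}; W {2,3,4,5,7,8}->{2,3,4,5}; Z {2,3,5,6,7,8}->{5,6,7,8}
Constraint 2 (U != W) on D(U)={2,4} D(W)={2,3,4,5}: no change
So after constraint 2: D(Z) = {5,6,7,8}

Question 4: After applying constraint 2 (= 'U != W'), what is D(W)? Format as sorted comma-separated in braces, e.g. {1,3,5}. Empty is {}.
Answer: {2,3,4,5}

Derivation:
Constraint 1 (U + W = Z) on D(U)={2,4,7,8} D(W)={2,3,4,5,7,8} D(Z)={2,3,5,6,7,8}: U {2,4,7,8}->{2,4}; W {2,3,4,5,7,8}->{2,3,4,5}; Z {2,3,5,6,7,8}->{5,6,7,8}
Constraint 2 (U != W) on D(U)={2,4} D(W)={2,3,4,5}: no change
So after constraint 2: D(W) = {2,3,4,5}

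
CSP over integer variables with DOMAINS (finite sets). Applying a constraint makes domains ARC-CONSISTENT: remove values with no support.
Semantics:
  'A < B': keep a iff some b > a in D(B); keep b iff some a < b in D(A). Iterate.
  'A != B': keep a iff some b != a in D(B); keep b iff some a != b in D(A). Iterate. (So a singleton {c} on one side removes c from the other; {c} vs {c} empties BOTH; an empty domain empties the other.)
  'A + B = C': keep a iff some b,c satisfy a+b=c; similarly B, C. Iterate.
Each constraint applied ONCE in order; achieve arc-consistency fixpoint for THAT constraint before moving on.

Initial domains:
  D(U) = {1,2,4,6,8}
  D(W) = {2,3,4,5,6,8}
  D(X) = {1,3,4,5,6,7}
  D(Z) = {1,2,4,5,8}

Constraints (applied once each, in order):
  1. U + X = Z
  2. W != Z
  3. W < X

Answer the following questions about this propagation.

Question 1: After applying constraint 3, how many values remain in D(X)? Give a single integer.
Answer: 4

Derivation:
Constraint 1 (U + X = Z) on D(U)={1,2,4,6,8} D(X)={1,3,4,5,6,7} D(Z)={1,2,4,5,8}: U {1,2,4,6,8}->{1,2,4}; X {1,3,4,5,6,7}->{1,3,4,6,7}; Z {1,2,4,5,8}->{2,4,5,8}
Constraint 2 (W != Z) on D(W)={2,3,4,5,6,8} D(Z)={2,4,5,8}: no change
Constraint 3 (W < X) on D(W)={2,3,4,5,6,8} D(X)={1,3,4,6,7}: W {2,3,4,5,6,8}->{2,3,4,5,6}; X {1,3,4,6,7}->{3,4,6,7}
So after constraint 3: D(X)={3,4,6,7}, size = 4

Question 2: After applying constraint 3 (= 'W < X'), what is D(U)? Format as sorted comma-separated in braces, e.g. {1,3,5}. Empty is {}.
Constraint 1 (U + X = Z) on D(U)={1,2,4,6,8} D(X)={1,3,4,5,6,7} D(Z)={1,2,4,5,8}: U {1,2,4,6,8}->{1,2,4}; X {1,3,4,5,6,7}->{1,3,4,6,7}; Z {1,2,4,5,8}->{2,4,5,8}
Constraint 2 (W != Z) on D(W)={2,3,4,5,6,8} D(Z)={2,4,5,8}: no change
Constraint 3 (W < X) on D(W)={2,3,4,5,6,8} D(X)={1,3,4,6,7}: W {2,3,4,5,6,8}->{2,3,4,5,6}; X {1,3,4,6,7}->{3,4,6,7}
So after constraint 3: D(U) = {1,2,4}

Answer: {1,2,4}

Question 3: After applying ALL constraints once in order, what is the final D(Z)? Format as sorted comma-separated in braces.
Answer: {2,4,5,8}

Derivation:
Constraint 1 (U + X = Z) on D(U)={1,2,4,6,8} D(X)={1,3,4,5,6,7} D(Z)={1,2,4,5,8}: U {1,2,4,6,8}->{1,2,4}; X {1,3,4,5,6,7}->{1,3,4,6,7}; Z {1,2,4,5,8}->{2,4,5,8}
Constraint 2 (W != Z) on D(W)={2,3,4,5,6,8} D(Z)={2,4,5,8}: no change
Constraint 3 (W < X) on D(W)={2,3,4,5,6,8} D(X)={1,3,4,6,7}: W {2,3,4,5,6,8}->{2,3,4,5,6}; X {1,3,4,6,7}->{3,4,6,7}
So after all 3 constraints: D(Z) = {2,4,5,8}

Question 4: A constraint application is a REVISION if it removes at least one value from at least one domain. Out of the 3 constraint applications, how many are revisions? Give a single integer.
Answer: 2

Derivation:
Constraint 1 (U + X = Z) on D(U)={1,2,4,6,8} D(X)={1,3,4,5,6,7} D(Z)={1,2,4,5,8}: U {1,2,4,6,8}->{1,2,4}; X {1,3,4,5,6,7}->{1,3,4,6,7}; Z {1,2,4,5,8}->{2,4,5,8} => REVISION
Constraint 2 (W != Z) on D(W)={2,3,4,5,6,8} D(Z)={2,4,5,8}: no change => not a revision
Constraint 3 (W < X) on D(W)={2,3,4,5,6,8} D(X)={1,3,4,6,7}: W {2,3,4,5,6,8}->{2,3,4,5,6}; X {1,3,4,6,7}->{3,4,6,7} => REVISION
Total revisions = 2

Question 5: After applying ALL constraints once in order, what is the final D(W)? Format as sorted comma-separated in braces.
Constraint 1 (U + X = Z) on D(U)={1,2,4,6,8} D(X)={1,3,4,5,6,7} D(Z)={1,2,4,5,8}: U {1,2,4,6,8}->{1,2,4}; X {1,3,4,5,6,7}->{1,3,4,6,7}; Z {1,2,4,5,8}->{2,4,5,8}
Constraint 2 (W != Z) on D(W)={2,3,4,5,6,8} D(Z)={2,4,5,8}: no change
Constraint 3 (W < X) on D(W)={2,3,4,5,6,8} D(X)={1,3,4,6,7}: W {2,3,4,5,6,8}->{2,3,4,5,6}; X {1,3,4,6,7}->{3,4,6,7}
So after all 3 constraints: D(W) = {2,3,4,5,6}

Answer: {2,3,4,5,6}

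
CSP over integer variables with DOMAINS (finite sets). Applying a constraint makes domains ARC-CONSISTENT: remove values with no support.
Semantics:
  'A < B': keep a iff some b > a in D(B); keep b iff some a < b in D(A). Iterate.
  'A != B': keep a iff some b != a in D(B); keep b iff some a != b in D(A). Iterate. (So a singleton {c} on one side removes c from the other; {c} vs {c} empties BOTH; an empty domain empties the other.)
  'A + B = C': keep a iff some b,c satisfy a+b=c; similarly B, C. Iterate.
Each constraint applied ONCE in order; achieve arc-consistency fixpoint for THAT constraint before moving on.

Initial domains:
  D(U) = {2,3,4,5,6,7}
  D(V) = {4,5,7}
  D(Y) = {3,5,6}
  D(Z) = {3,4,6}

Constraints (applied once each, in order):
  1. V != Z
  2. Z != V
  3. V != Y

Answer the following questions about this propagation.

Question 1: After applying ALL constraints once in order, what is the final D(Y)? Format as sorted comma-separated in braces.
Constraint 1 (V != Z) on D(V)={4,5,7} D(Z)={3,4,6}: no change
Constraint 2 (Z != V) on D(Z)={3,4,6} D(V)={4,5,7}: no change
Constraint 3 (V != Y) on D(V)={4,5,7} D(Y)={3,5,6}: no change
So after all 3 constraints: D(Y) = {3,5,6}

Answer: {3,5,6}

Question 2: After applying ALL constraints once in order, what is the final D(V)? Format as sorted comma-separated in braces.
Constraint 1 (V != Z) on D(V)={4,5,7} D(Z)={3,4,6}: no change
Constraint 2 (Z != V) on D(Z)={3,4,6} D(V)={4,5,7}: no change
Constraint 3 (V != Y) on D(V)={4,5,7} D(Y)={3,5,6}: no change
So after all 3 constraints: D(V) = {4,5,7}

Answer: {4,5,7}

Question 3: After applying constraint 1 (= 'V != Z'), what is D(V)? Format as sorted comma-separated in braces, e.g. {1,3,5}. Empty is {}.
Answer: {4,5,7}

Derivation:
Constraint 1 (V != Z) on D(V)={4,5,7} D(Z)={3,4,6}: no change
So after constraint 1: D(V) = {4,5,7}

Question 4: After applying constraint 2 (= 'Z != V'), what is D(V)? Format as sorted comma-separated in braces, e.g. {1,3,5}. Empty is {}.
Answer: {4,5,7}

Derivation:
Constraint 1 (V != Z) on D(V)={4,5,7} D(Z)={3,4,6}: no change
Constraint 2 (Z != V) on D(Z)={3,4,6} D(V)={4,5,7}: no change
So after constraint 2: D(V) = {4,5,7}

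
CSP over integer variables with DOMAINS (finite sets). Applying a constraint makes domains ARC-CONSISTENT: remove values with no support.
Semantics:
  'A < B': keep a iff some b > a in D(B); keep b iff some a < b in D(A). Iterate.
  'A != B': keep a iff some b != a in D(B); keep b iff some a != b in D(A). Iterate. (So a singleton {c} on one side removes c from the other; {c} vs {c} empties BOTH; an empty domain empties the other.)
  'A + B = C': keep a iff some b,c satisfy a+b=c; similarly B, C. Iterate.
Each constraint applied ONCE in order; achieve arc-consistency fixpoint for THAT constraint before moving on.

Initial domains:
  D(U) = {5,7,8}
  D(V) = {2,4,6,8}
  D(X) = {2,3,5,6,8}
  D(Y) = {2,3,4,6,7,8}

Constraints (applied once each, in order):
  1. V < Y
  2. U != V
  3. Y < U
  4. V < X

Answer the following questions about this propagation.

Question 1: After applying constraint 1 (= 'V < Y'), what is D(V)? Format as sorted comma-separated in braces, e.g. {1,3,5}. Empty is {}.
Constraint 1 (V < Y) on D(V)={2,4,6,8} D(Y)={2,3,4,6,7,8}: V {2,4,6,8}->{2,4,6}; Y {2,3,4,6,7,8}->{3,4,6,7,8}
So after constraint 1: D(V) = {2,4,6}

Answer: {2,4,6}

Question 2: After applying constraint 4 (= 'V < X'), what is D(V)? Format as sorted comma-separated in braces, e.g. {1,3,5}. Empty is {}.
Answer: {2,4,6}

Derivation:
Constraint 1 (V < Y) on D(V)={2,4,6,8} D(Y)={2,3,4,6,7,8}: V {2,4,6,8}->{2,4,6}; Y {2,3,4,6,7,8}->{3,4,6,7,8}
Constraint 2 (U != V) on D(U)={5,7,8} D(V)={2,4,6}: no change
Constraint 3 (Y < U) on D(Y)={3,4,6,7,8} D(U)={5,7,8}: Y {3,4,6,7,8}->{3,4,6,7}
Constraint 4 (V < X) on D(V)={2,4,6} D(X)={2,3,5,6,8}: X {2,3,5,6,8}->{3,5,6,8}
So after constraint 4: D(V) = {2,4,6}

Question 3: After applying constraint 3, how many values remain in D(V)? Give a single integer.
Constraint 1 (V < Y) on D(V)={2,4,6,8} D(Y)={2,3,4,6,7,8}: V {2,4,6,8}->{2,4,6}; Y {2,3,4,6,7,8}->{3,4,6,7,8}
Constraint 2 (U != V) on D(U)={5,7,8} D(V)={2,4,6}: no change
Constraint 3 (Y < U) on D(Y)={3,4,6,7,8} D(U)={5,7,8}: Y {3,4,6,7,8}->{3,4,6,7}
So after constraint 3: D(V)={2,4,6}, size = 3

Answer: 3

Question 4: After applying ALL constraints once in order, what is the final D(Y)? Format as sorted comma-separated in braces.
Answer: {3,4,6,7}

Derivation:
Constraint 1 (V < Y) on D(V)={2,4,6,8} D(Y)={2,3,4,6,7,8}: V {2,4,6,8}->{2,4,6}; Y {2,3,4,6,7,8}->{3,4,6,7,8}
Constraint 2 (U != V) on D(U)={5,7,8} D(V)={2,4,6}: no change
Constraint 3 (Y < U) on D(Y)={3,4,6,7,8} D(U)={5,7,8}: Y {3,4,6,7,8}->{3,4,6,7}
Constraint 4 (V < X) on D(V)={2,4,6} D(X)={2,3,5,6,8}: X {2,3,5,6,8}->{3,5,6,8}
So after all 4 constraints: D(Y) = {3,4,6,7}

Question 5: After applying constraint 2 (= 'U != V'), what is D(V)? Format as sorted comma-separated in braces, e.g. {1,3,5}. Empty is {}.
Answer: {2,4,6}

Derivation:
Constraint 1 (V < Y) on D(V)={2,4,6,8} D(Y)={2,3,4,6,7,8}: V {2,4,6,8}->{2,4,6}; Y {2,3,4,6,7,8}->{3,4,6,7,8}
Constraint 2 (U != V) on D(U)={5,7,8} D(V)={2,4,6}: no change
So after constraint 2: D(V) = {2,4,6}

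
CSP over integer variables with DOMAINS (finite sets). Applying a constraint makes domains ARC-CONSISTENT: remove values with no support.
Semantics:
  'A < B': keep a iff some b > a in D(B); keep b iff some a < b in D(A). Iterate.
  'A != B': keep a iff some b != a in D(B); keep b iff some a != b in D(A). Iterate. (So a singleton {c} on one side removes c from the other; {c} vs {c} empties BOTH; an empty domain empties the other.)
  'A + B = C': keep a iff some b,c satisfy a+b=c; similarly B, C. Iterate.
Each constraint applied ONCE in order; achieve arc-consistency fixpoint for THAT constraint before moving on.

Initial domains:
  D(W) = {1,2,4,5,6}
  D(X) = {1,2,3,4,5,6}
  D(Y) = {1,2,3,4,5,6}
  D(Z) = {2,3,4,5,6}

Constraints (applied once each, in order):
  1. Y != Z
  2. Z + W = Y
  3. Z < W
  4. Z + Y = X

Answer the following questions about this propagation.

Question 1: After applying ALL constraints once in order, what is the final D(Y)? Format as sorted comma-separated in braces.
Answer: {3,4}

Derivation:
Constraint 1 (Y != Z) on D(Y)={1,2,3,4,5,6} D(Z)={2,3,4,5,6}: no change
Constraint 2 (Z + W = Y) on D(Z)={2,3,4,5,6} D(W)={1,2,4,5,6} D(Y)={1,2,3,4,5,6}: Z {2,3,4,5,6}->{2,3,4,5}; W {1,2,4,5,6}->{1,2,4}; Y {1,2,3,4,5,6}->{3,4,5,6}
Constraint 3 (Z < W) on D(Z)={2,3,4,5} D(W)={1,2,4}: Z {2,3,4,5}->{2,3}; W {1,2,4}->{4}
Constraint 4 (Z + Y = X) on D(Z)={2,3} D(Y)={3,4,5,6} D(X)={1,2,3,4,5,6}: Y {3,4,5,6}->{3,4}; X {1,2,3,4,5,6}->{5,6}
So after all 4 constraints: D(Y) = {3,4}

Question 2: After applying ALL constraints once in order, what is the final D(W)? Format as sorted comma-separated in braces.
Constraint 1 (Y != Z) on D(Y)={1,2,3,4,5,6} D(Z)={2,3,4,5,6}: no change
Constraint 2 (Z + W = Y) on D(Z)={2,3,4,5,6} D(W)={1,2,4,5,6} D(Y)={1,2,3,4,5,6}: Z {2,3,4,5,6}->{2,3,4,5}; W {1,2,4,5,6}->{1,2,4}; Y {1,2,3,4,5,6}->{3,4,5,6}
Constraint 3 (Z < W) on D(Z)={2,3,4,5} D(W)={1,2,4}: Z {2,3,4,5}->{2,3}; W {1,2,4}->{4}
Constraint 4 (Z + Y = X) on D(Z)={2,3} D(Y)={3,4,5,6} D(X)={1,2,3,4,5,6}: Y {3,4,5,6}->{3,4}; X {1,2,3,4,5,6}->{5,6}
So after all 4 constraints: D(W) = {4}

Answer: {4}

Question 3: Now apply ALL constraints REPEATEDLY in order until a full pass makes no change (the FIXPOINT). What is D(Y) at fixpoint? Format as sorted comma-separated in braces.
Answer: {}

Derivation:
pass 0 (initial): D(Y)={1,2,3,4,5,6}
pass 1: W {1,2,4,5,6}->{4}; X {1,2,3,4,5,6}->{5,6}; Y {1,2,3,4,5,6}->{3,4}; Z {2,3,4,5,6}->{2,3}
pass 2: W {4}->{}; X {5,6}->{}; Y {3,4}->{}; Z {2,3}->{}
pass 3: no change
Fixpoint after 3 passes: D(Y) = {}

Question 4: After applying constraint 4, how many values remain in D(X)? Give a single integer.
Answer: 2

Derivation:
Constraint 1 (Y != Z) on D(Y)={1,2,3,4,5,6} D(Z)={2,3,4,5,6}: no change
Constraint 2 (Z + W = Y) on D(Z)={2,3,4,5,6} D(W)={1,2,4,5,6} D(Y)={1,2,3,4,5,6}: Z {2,3,4,5,6}->{2,3,4,5}; W {1,2,4,5,6}->{1,2,4}; Y {1,2,3,4,5,6}->{3,4,5,6}
Constraint 3 (Z < W) on D(Z)={2,3,4,5} D(W)={1,2,4}: Z {2,3,4,5}->{2,3}; W {1,2,4}->{4}
Constraint 4 (Z + Y = X) on D(Z)={2,3} D(Y)={3,4,5,6} D(X)={1,2,3,4,5,6}: Y {3,4,5,6}->{3,4}; X {1,2,3,4,5,6}->{5,6}
So after constraint 4: D(X)={5,6}, size = 2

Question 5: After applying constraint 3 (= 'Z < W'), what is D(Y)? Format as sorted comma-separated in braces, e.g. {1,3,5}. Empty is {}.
Constraint 1 (Y != Z) on D(Y)={1,2,3,4,5,6} D(Z)={2,3,4,5,6}: no change
Constraint 2 (Z + W = Y) on D(Z)={2,3,4,5,6} D(W)={1,2,4,5,6} D(Y)={1,2,3,4,5,6}: Z {2,3,4,5,6}->{2,3,4,5}; W {1,2,4,5,6}->{1,2,4}; Y {1,2,3,4,5,6}->{3,4,5,6}
Constraint 3 (Z < W) on D(Z)={2,3,4,5} D(W)={1,2,4}: Z {2,3,4,5}->{2,3}; W {1,2,4}->{4}
So after constraint 3: D(Y) = {3,4,5,6}

Answer: {3,4,5,6}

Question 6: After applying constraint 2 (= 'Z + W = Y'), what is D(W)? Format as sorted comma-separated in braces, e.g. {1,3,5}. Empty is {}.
Answer: {1,2,4}

Derivation:
Constraint 1 (Y != Z) on D(Y)={1,2,3,4,5,6} D(Z)={2,3,4,5,6}: no change
Constraint 2 (Z + W = Y) on D(Z)={2,3,4,5,6} D(W)={1,2,4,5,6} D(Y)={1,2,3,4,5,6}: Z {2,3,4,5,6}->{2,3,4,5}; W {1,2,4,5,6}->{1,2,4}; Y {1,2,3,4,5,6}->{3,4,5,6}
So after constraint 2: D(W) = {1,2,4}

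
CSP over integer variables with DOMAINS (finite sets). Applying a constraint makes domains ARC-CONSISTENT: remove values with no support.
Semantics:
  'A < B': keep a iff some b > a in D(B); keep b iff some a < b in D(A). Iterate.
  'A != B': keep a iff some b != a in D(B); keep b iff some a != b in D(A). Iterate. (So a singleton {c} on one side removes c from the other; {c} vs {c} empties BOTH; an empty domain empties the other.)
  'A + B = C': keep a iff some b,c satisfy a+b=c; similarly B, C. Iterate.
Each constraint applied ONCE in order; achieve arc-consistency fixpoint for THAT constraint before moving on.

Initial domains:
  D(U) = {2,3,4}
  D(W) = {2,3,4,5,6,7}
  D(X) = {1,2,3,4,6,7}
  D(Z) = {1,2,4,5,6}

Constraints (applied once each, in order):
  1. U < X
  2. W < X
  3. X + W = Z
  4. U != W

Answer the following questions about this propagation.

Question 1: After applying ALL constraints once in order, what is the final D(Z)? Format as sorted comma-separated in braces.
Constraint 1 (U < X) on D(U)={2,3,4} D(X)={1,2,3,4,6,7}: X {1,2,3,4,6,7}->{3,4,6,7}
Constraint 2 (W < X) on D(W)={2,3,4,5,6,7} D(X)={3,4,6,7}: W {2,3,4,5,6,7}->{2,3,4,5,6}
Constraint 3 (X + W = Z) on D(X)={3,4,6,7} D(W)={2,3,4,5,6} D(Z)={1,2,4,5,6}: X {3,4,6,7}->{3,4}; W {2,3,4,5,6}->{2,3}; Z {1,2,4,5,6}->{5,6}
Constraint 4 (U != W) on D(U)={2,3,4} D(W)={2,3}: no change
So after all 4 constraints: D(Z) = {5,6}

Answer: {5,6}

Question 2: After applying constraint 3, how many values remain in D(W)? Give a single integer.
Constraint 1 (U < X) on D(U)={2,3,4} D(X)={1,2,3,4,6,7}: X {1,2,3,4,6,7}->{3,4,6,7}
Constraint 2 (W < X) on D(W)={2,3,4,5,6,7} D(X)={3,4,6,7}: W {2,3,4,5,6,7}->{2,3,4,5,6}
Constraint 3 (X + W = Z) on D(X)={3,4,6,7} D(W)={2,3,4,5,6} D(Z)={1,2,4,5,6}: X {3,4,6,7}->{3,4}; W {2,3,4,5,6}->{2,3}; Z {1,2,4,5,6}->{5,6}
So after constraint 3: D(W)={2,3}, size = 2

Answer: 2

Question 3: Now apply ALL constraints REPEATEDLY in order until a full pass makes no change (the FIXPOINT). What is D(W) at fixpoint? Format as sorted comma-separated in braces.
Answer: {2,3}

Derivation:
pass 0 (initial): D(W)={2,3,4,5,6,7}
pass 1: W {2,3,4,5,6,7}->{2,3}; X {1,2,3,4,6,7}->{3,4}; Z {1,2,4,5,6}->{5,6}
pass 2: U {2,3,4}->{2,3}
pass 3: no change
Fixpoint after 3 passes: D(W) = {2,3}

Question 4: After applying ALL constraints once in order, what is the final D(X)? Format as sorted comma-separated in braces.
Answer: {3,4}

Derivation:
Constraint 1 (U < X) on D(U)={2,3,4} D(X)={1,2,3,4,6,7}: X {1,2,3,4,6,7}->{3,4,6,7}
Constraint 2 (W < X) on D(W)={2,3,4,5,6,7} D(X)={3,4,6,7}: W {2,3,4,5,6,7}->{2,3,4,5,6}
Constraint 3 (X + W = Z) on D(X)={3,4,6,7} D(W)={2,3,4,5,6} D(Z)={1,2,4,5,6}: X {3,4,6,7}->{3,4}; W {2,3,4,5,6}->{2,3}; Z {1,2,4,5,6}->{5,6}
Constraint 4 (U != W) on D(U)={2,3,4} D(W)={2,3}: no change
So after all 4 constraints: D(X) = {3,4}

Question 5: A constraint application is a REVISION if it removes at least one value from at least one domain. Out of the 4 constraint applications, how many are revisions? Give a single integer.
Constraint 1 (U < X) on D(U)={2,3,4} D(X)={1,2,3,4,6,7}: X {1,2,3,4,6,7}->{3,4,6,7} => REVISION
Constraint 2 (W < X) on D(W)={2,3,4,5,6,7} D(X)={3,4,6,7}: W {2,3,4,5,6,7}->{2,3,4,5,6} => REVISION
Constraint 3 (X + W = Z) on D(X)={3,4,6,7} D(W)={2,3,4,5,6} D(Z)={1,2,4,5,6}: X {3,4,6,7}->{3,4}; W {2,3,4,5,6}->{2,3}; Z {1,2,4,5,6}->{5,6} => REVISION
Constraint 4 (U != W) on D(U)={2,3,4} D(W)={2,3}: no change => not a revision
Total revisions = 3

Answer: 3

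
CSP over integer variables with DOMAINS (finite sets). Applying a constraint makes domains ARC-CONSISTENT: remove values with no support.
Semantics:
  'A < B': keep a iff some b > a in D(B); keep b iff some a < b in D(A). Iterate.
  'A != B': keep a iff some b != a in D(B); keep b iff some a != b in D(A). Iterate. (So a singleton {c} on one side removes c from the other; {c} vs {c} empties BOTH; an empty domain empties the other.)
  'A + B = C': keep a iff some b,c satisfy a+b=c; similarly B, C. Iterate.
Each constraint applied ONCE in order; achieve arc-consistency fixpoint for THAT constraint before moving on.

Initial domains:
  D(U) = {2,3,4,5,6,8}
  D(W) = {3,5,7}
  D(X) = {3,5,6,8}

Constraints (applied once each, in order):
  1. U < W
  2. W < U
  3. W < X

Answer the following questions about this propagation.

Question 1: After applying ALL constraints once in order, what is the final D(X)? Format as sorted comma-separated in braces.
Constraint 1 (U < W) on D(U)={2,3,4,5,6,8} D(W)={3,5,7}: U {2,3,4,5,6,8}->{2,3,4,5,6}
Constraint 2 (W < U) on D(W)={3,5,7} D(U)={2,3,4,5,6}: W {3,5,7}->{3,5}; U {2,3,4,5,6}->{4,5,6}
Constraint 3 (W < X) on D(W)={3,5} D(X)={3,5,6,8}: X {3,5,6,8}->{5,6,8}
So after all 3 constraints: D(X) = {5,6,8}

Answer: {5,6,8}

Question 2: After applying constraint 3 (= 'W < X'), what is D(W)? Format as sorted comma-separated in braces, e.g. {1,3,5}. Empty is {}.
Answer: {3,5}

Derivation:
Constraint 1 (U < W) on D(U)={2,3,4,5,6,8} D(W)={3,5,7}: U {2,3,4,5,6,8}->{2,3,4,5,6}
Constraint 2 (W < U) on D(W)={3,5,7} D(U)={2,3,4,5,6}: W {3,5,7}->{3,5}; U {2,3,4,5,6}->{4,5,6}
Constraint 3 (W < X) on D(W)={3,5} D(X)={3,5,6,8}: X {3,5,6,8}->{5,6,8}
So after constraint 3: D(W) = {3,5}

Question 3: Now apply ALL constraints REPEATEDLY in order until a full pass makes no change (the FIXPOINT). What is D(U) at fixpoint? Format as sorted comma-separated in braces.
Answer: {}

Derivation:
pass 0 (initial): D(U)={2,3,4,5,6,8}
pass 1: U {2,3,4,5,6,8}->{4,5,6}; W {3,5,7}->{3,5}; X {3,5,6,8}->{5,6,8}
pass 2: U {4,5,6}->{}; W {3,5}->{}; X {5,6,8}->{}
pass 3: no change
Fixpoint after 3 passes: D(U) = {}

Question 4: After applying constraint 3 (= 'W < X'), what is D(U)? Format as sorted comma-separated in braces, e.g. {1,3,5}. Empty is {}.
Answer: {4,5,6}

Derivation:
Constraint 1 (U < W) on D(U)={2,3,4,5,6,8} D(W)={3,5,7}: U {2,3,4,5,6,8}->{2,3,4,5,6}
Constraint 2 (W < U) on D(W)={3,5,7} D(U)={2,3,4,5,6}: W {3,5,7}->{3,5}; U {2,3,4,5,6}->{4,5,6}
Constraint 3 (W < X) on D(W)={3,5} D(X)={3,5,6,8}: X {3,5,6,8}->{5,6,8}
So after constraint 3: D(U) = {4,5,6}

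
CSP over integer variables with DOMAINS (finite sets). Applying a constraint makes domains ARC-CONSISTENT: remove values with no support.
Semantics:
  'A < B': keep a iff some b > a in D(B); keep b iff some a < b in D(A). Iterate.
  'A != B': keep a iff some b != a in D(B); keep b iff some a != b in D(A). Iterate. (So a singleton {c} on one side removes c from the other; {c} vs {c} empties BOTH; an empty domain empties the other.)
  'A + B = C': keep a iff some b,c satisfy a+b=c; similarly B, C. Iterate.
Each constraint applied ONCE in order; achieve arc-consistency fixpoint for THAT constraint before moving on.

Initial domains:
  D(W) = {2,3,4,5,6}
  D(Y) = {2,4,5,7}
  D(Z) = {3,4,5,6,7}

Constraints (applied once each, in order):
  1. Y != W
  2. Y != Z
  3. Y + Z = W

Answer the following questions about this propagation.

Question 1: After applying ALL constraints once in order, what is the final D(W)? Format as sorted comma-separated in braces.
Constraint 1 (Y != W) on D(Y)={2,4,5,7} D(W)={2,3,4,5,6}: no change
Constraint 2 (Y != Z) on D(Y)={2,4,5,7} D(Z)={3,4,5,6,7}: no change
Constraint 3 (Y + Z = W) on D(Y)={2,4,5,7} D(Z)={3,4,5,6,7} D(W)={2,3,4,5,6}: Y {2,4,5,7}->{2}; Z {3,4,5,6,7}->{3,4}; W {2,3,4,5,6}->{5,6}
So after all 3 constraints: D(W) = {5,6}

Answer: {5,6}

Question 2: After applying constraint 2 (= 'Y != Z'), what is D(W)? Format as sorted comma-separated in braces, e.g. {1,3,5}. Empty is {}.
Answer: {2,3,4,5,6}

Derivation:
Constraint 1 (Y != W) on D(Y)={2,4,5,7} D(W)={2,3,4,5,6}: no change
Constraint 2 (Y != Z) on D(Y)={2,4,5,7} D(Z)={3,4,5,6,7}: no change
So after constraint 2: D(W) = {2,3,4,5,6}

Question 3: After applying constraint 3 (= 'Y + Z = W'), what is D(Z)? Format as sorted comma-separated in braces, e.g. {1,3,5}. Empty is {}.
Answer: {3,4}

Derivation:
Constraint 1 (Y != W) on D(Y)={2,4,5,7} D(W)={2,3,4,5,6}: no change
Constraint 2 (Y != Z) on D(Y)={2,4,5,7} D(Z)={3,4,5,6,7}: no change
Constraint 3 (Y + Z = W) on D(Y)={2,4,5,7} D(Z)={3,4,5,6,7} D(W)={2,3,4,5,6}: Y {2,4,5,7}->{2}; Z {3,4,5,6,7}->{3,4}; W {2,3,4,5,6}->{5,6}
So after constraint 3: D(Z) = {3,4}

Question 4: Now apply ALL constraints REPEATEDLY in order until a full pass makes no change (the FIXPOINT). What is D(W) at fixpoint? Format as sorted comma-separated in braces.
pass 0 (initial): D(W)={2,3,4,5,6}
pass 1: W {2,3,4,5,6}->{5,6}; Y {2,4,5,7}->{2}; Z {3,4,5,6,7}->{3,4}
pass 2: no change
Fixpoint after 2 passes: D(W) = {5,6}

Answer: {5,6}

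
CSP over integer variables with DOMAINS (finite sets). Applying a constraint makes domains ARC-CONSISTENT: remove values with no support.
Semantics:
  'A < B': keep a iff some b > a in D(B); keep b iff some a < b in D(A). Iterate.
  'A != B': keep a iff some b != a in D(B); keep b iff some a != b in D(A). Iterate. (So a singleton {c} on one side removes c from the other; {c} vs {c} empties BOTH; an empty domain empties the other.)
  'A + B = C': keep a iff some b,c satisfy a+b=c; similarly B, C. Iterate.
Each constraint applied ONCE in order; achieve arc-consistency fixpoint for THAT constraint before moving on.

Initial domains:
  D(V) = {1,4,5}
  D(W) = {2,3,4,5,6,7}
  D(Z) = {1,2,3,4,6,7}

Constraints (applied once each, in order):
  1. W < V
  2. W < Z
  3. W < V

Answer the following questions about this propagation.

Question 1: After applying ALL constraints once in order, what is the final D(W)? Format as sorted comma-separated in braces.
Constraint 1 (W < V) on D(W)={2,3,4,5,6,7} D(V)={1,4,5}: W {2,3,4,5,6,7}->{2,3,4}; V {1,4,5}->{4,5}
Constraint 2 (W < Z) on D(W)={2,3,4} D(Z)={1,2,3,4,6,7}: Z {1,2,3,4,6,7}->{3,4,6,7}
Constraint 3 (W < V) on D(W)={2,3,4} D(V)={4,5}: no change
So after all 3 constraints: D(W) = {2,3,4}

Answer: {2,3,4}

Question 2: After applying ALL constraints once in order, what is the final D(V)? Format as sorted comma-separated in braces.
Answer: {4,5}

Derivation:
Constraint 1 (W < V) on D(W)={2,3,4,5,6,7} D(V)={1,4,5}: W {2,3,4,5,6,7}->{2,3,4}; V {1,4,5}->{4,5}
Constraint 2 (W < Z) on D(W)={2,3,4} D(Z)={1,2,3,4,6,7}: Z {1,2,3,4,6,7}->{3,4,6,7}
Constraint 3 (W < V) on D(W)={2,3,4} D(V)={4,5}: no change
So after all 3 constraints: D(V) = {4,5}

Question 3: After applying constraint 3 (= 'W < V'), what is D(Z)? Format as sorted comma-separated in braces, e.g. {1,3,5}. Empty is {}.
Answer: {3,4,6,7}

Derivation:
Constraint 1 (W < V) on D(W)={2,3,4,5,6,7} D(V)={1,4,5}: W {2,3,4,5,6,7}->{2,3,4}; V {1,4,5}->{4,5}
Constraint 2 (W < Z) on D(W)={2,3,4} D(Z)={1,2,3,4,6,7}: Z {1,2,3,4,6,7}->{3,4,6,7}
Constraint 3 (W < V) on D(W)={2,3,4} D(V)={4,5}: no change
So after constraint 3: D(Z) = {3,4,6,7}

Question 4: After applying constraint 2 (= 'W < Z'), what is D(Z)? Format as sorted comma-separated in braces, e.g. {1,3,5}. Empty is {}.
Answer: {3,4,6,7}

Derivation:
Constraint 1 (W < V) on D(W)={2,3,4,5,6,7} D(V)={1,4,5}: W {2,3,4,5,6,7}->{2,3,4}; V {1,4,5}->{4,5}
Constraint 2 (W < Z) on D(W)={2,3,4} D(Z)={1,2,3,4,6,7}: Z {1,2,3,4,6,7}->{3,4,6,7}
So after constraint 2: D(Z) = {3,4,6,7}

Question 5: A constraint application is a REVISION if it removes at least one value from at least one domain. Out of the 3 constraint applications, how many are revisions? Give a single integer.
Answer: 2

Derivation:
Constraint 1 (W < V) on D(W)={2,3,4,5,6,7} D(V)={1,4,5}: W {2,3,4,5,6,7}->{2,3,4}; V {1,4,5}->{4,5} => REVISION
Constraint 2 (W < Z) on D(W)={2,3,4} D(Z)={1,2,3,4,6,7}: Z {1,2,3,4,6,7}->{3,4,6,7} => REVISION
Constraint 3 (W < V) on D(W)={2,3,4} D(V)={4,5}: no change => not a revision
Total revisions = 2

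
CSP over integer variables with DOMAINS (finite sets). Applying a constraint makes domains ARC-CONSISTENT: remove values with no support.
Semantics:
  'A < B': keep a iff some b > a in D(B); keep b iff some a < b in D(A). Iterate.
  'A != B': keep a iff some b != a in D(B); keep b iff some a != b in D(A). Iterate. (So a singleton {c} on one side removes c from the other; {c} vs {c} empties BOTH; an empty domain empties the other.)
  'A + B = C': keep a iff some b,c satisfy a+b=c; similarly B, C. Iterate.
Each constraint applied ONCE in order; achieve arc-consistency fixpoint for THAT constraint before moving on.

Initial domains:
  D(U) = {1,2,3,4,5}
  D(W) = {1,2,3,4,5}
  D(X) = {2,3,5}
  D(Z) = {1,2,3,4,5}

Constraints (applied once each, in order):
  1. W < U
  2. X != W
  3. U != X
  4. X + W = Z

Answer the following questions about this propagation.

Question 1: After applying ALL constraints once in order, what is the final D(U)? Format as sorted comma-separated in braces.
Answer: {2,3,4,5}

Derivation:
Constraint 1 (W < U) on D(W)={1,2,3,4,5} D(U)={1,2,3,4,5}: W {1,2,3,4,5}->{1,2,3,4}; U {1,2,3,4,5}->{2,3,4,5}
Constraint 2 (X != W) on D(X)={2,3,5} D(W)={1,2,3,4}: no change
Constraint 3 (U != X) on D(U)={2,3,4,5} D(X)={2,3,5}: no change
Constraint 4 (X + W = Z) on D(X)={2,3,5} D(W)={1,2,3,4} D(Z)={1,2,3,4,5}: X {2,3,5}->{2,3}; W {1,2,3,4}->{1,2,3}; Z {1,2,3,4,5}->{3,4,5}
So after all 4 constraints: D(U) = {2,3,4,5}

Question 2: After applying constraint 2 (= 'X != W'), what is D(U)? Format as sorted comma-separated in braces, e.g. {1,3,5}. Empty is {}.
Constraint 1 (W < U) on D(W)={1,2,3,4,5} D(U)={1,2,3,4,5}: W {1,2,3,4,5}->{1,2,3,4}; U {1,2,3,4,5}->{2,3,4,5}
Constraint 2 (X != W) on D(X)={2,3,5} D(W)={1,2,3,4}: no change
So after constraint 2: D(U) = {2,3,4,5}

Answer: {2,3,4,5}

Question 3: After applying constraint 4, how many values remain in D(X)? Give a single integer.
Constraint 1 (W < U) on D(W)={1,2,3,4,5} D(U)={1,2,3,4,5}: W {1,2,3,4,5}->{1,2,3,4}; U {1,2,3,4,5}->{2,3,4,5}
Constraint 2 (X != W) on D(X)={2,3,5} D(W)={1,2,3,4}: no change
Constraint 3 (U != X) on D(U)={2,3,4,5} D(X)={2,3,5}: no change
Constraint 4 (X + W = Z) on D(X)={2,3,5} D(W)={1,2,3,4} D(Z)={1,2,3,4,5}: X {2,3,5}->{2,3}; W {1,2,3,4}->{1,2,3}; Z {1,2,3,4,5}->{3,4,5}
So after constraint 4: D(X)={2,3}, size = 2

Answer: 2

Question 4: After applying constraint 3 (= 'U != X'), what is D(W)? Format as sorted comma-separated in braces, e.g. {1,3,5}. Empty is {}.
Constraint 1 (W < U) on D(W)={1,2,3,4,5} D(U)={1,2,3,4,5}: W {1,2,3,4,5}->{1,2,3,4}; U {1,2,3,4,5}->{2,3,4,5}
Constraint 2 (X != W) on D(X)={2,3,5} D(W)={1,2,3,4}: no change
Constraint 3 (U != X) on D(U)={2,3,4,5} D(X)={2,3,5}: no change
So after constraint 3: D(W) = {1,2,3,4}

Answer: {1,2,3,4}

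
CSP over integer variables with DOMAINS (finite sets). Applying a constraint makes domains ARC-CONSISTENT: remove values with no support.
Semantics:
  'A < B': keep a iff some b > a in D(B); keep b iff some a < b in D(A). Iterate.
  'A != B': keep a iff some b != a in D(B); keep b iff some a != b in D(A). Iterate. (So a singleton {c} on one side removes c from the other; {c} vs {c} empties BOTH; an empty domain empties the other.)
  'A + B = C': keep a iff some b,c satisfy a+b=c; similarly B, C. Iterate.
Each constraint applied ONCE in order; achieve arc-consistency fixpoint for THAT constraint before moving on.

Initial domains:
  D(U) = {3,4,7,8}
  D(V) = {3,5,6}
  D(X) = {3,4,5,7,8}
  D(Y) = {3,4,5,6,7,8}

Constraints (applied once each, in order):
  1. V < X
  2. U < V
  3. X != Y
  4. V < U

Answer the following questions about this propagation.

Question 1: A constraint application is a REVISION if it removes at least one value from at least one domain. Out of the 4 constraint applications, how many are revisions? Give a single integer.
Answer: 3

Derivation:
Constraint 1 (V < X) on D(V)={3,5,6} D(X)={3,4,5,7,8}: X {3,4,5,7,8}->{4,5,7,8} => REVISION
Constraint 2 (U < V) on D(U)={3,4,7,8} D(V)={3,5,6}: U {3,4,7,8}->{3,4}; V {3,5,6}->{5,6} => REVISION
Constraint 3 (X != Y) on D(X)={4,5,7,8} D(Y)={3,4,5,6,7,8}: no change => not a revision
Constraint 4 (V < U) on D(V)={5,6} D(U)={3,4}: V {5,6}->{}; U {3,4}->{} => REVISION
Total revisions = 3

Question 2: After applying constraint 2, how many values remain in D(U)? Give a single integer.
Answer: 2

Derivation:
Constraint 1 (V < X) on D(V)={3,5,6} D(X)={3,4,5,7,8}: X {3,4,5,7,8}->{4,5,7,8}
Constraint 2 (U < V) on D(U)={3,4,7,8} D(V)={3,5,6}: U {3,4,7,8}->{3,4}; V {3,5,6}->{5,6}
So after constraint 2: D(U)={3,4}, size = 2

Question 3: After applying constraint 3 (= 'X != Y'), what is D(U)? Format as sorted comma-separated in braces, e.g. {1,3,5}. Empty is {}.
Constraint 1 (V < X) on D(V)={3,5,6} D(X)={3,4,5,7,8}: X {3,4,5,7,8}->{4,5,7,8}
Constraint 2 (U < V) on D(U)={3,4,7,8} D(V)={3,5,6}: U {3,4,7,8}->{3,4}; V {3,5,6}->{5,6}
Constraint 3 (X != Y) on D(X)={4,5,7,8} D(Y)={3,4,5,6,7,8}: no change
So after constraint 3: D(U) = {3,4}

Answer: {3,4}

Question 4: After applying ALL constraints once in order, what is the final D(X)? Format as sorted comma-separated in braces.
Constraint 1 (V < X) on D(V)={3,5,6} D(X)={3,4,5,7,8}: X {3,4,5,7,8}->{4,5,7,8}
Constraint 2 (U < V) on D(U)={3,4,7,8} D(V)={3,5,6}: U {3,4,7,8}->{3,4}; V {3,5,6}->{5,6}
Constraint 3 (X != Y) on D(X)={4,5,7,8} D(Y)={3,4,5,6,7,8}: no change
Constraint 4 (V < U) on D(V)={5,6} D(U)={3,4}: V {5,6}->{}; U {3,4}->{}
So after all 4 constraints: D(X) = {4,5,7,8}

Answer: {4,5,7,8}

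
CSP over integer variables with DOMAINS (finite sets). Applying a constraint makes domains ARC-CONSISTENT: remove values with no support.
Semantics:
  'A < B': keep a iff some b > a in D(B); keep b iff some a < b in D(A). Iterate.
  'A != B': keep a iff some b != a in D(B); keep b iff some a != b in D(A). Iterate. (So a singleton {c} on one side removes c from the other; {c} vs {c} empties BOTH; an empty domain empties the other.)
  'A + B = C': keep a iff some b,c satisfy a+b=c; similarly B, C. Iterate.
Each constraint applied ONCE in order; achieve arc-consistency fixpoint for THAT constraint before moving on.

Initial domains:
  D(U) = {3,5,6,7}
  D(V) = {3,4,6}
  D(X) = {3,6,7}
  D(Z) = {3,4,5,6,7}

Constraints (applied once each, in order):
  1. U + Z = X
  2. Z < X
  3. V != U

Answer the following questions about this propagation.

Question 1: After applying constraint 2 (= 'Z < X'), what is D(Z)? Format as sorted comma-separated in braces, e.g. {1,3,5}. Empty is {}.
Constraint 1 (U + Z = X) on D(U)={3,5,6,7} D(Z)={3,4,5,6,7} D(X)={3,6,7}: U {3,5,6,7}->{3}; Z {3,4,5,6,7}->{3,4}; X {3,6,7}->{6,7}
Constraint 2 (Z < X) on D(Z)={3,4} D(X)={6,7}: no change
So after constraint 2: D(Z) = {3,4}

Answer: {3,4}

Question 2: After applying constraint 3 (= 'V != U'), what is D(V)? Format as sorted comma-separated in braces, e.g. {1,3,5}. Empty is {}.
Answer: {4,6}

Derivation:
Constraint 1 (U + Z = X) on D(U)={3,5,6,7} D(Z)={3,4,5,6,7} D(X)={3,6,7}: U {3,5,6,7}->{3}; Z {3,4,5,6,7}->{3,4}; X {3,6,7}->{6,7}
Constraint 2 (Z < X) on D(Z)={3,4} D(X)={6,7}: no change
Constraint 3 (V != U) on D(V)={3,4,6} D(U)={3}: V {3,4,6}->{4,6}
So after constraint 3: D(V) = {4,6}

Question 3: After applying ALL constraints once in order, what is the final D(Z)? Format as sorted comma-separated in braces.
Constraint 1 (U + Z = X) on D(U)={3,5,6,7} D(Z)={3,4,5,6,7} D(X)={3,6,7}: U {3,5,6,7}->{3}; Z {3,4,5,6,7}->{3,4}; X {3,6,7}->{6,7}
Constraint 2 (Z < X) on D(Z)={3,4} D(X)={6,7}: no change
Constraint 3 (V != U) on D(V)={3,4,6} D(U)={3}: V {3,4,6}->{4,6}
So after all 3 constraints: D(Z) = {3,4}

Answer: {3,4}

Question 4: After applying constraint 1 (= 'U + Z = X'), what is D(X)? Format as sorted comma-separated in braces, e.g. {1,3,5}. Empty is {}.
Answer: {6,7}

Derivation:
Constraint 1 (U + Z = X) on D(U)={3,5,6,7} D(Z)={3,4,5,6,7} D(X)={3,6,7}: U {3,5,6,7}->{3}; Z {3,4,5,6,7}->{3,4}; X {3,6,7}->{6,7}
So after constraint 1: D(X) = {6,7}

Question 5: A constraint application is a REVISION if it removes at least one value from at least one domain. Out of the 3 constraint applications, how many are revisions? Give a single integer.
Constraint 1 (U + Z = X) on D(U)={3,5,6,7} D(Z)={3,4,5,6,7} D(X)={3,6,7}: U {3,5,6,7}->{3}; Z {3,4,5,6,7}->{3,4}; X {3,6,7}->{6,7} => REVISION
Constraint 2 (Z < X) on D(Z)={3,4} D(X)={6,7}: no change => not a revision
Constraint 3 (V != U) on D(V)={3,4,6} D(U)={3}: V {3,4,6}->{4,6} => REVISION
Total revisions = 2

Answer: 2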